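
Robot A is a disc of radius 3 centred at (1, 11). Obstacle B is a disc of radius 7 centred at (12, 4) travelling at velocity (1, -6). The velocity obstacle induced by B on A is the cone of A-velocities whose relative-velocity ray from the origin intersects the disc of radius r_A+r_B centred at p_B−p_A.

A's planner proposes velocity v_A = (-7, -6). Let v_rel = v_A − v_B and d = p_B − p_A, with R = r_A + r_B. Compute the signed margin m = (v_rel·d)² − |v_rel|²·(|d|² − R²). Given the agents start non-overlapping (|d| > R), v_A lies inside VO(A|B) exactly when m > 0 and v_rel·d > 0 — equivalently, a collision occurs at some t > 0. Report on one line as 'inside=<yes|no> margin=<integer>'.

d = (11, -7),  |d|² = 170;  R = 3+7 = 10,  c = 170−10² = 70
v_rel = (-8, 0),  |v_rel|² = 64;  v_rel·d = (-8)·(11) + (0)·(-7) = -88
64·t² + 176·t + 70 = 0  ⇒  m = (-88)² − 64·70 = 3264
m = 3264 > 0,  v_rel·d = -88 < 0  ⇒  outside

inside=no margin=3264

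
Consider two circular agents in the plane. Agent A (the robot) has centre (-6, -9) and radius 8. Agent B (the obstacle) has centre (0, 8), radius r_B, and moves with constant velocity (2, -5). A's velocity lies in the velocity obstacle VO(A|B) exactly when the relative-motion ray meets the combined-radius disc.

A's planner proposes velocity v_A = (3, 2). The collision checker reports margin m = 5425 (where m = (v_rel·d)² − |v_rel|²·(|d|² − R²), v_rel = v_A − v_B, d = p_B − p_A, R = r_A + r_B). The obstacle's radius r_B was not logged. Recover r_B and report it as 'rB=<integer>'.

m = 5425
d = (6, 17);  v_rel = (1, 7),  |v_rel|² = 50
v_rel×d = (1)·(17) − (7)·(6) = -25
since m = R²·50 − (-25)²:  R² = (625 + 5425) / 50 = 121
R = √121 = 11  ⇒  r_B = 11 − 8 = 3

rB=3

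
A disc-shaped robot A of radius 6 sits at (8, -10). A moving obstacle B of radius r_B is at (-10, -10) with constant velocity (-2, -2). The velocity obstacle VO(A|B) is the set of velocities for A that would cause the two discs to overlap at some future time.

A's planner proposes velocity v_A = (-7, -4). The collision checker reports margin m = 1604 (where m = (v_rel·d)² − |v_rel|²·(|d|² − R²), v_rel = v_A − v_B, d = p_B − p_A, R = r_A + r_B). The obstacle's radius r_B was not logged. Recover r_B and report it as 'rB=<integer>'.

m = 1604
d = (-18, 0);  v_rel = (-5, -2),  |v_rel|² = 29
v_rel×d = (-5)·(0) − (-2)·(-18) = -36
since m = R²·29 − (-36)²:  R² = (1296 + 1604) / 29 = 100
R = √100 = 10  ⇒  r_B = 10 − 6 = 4

rB=4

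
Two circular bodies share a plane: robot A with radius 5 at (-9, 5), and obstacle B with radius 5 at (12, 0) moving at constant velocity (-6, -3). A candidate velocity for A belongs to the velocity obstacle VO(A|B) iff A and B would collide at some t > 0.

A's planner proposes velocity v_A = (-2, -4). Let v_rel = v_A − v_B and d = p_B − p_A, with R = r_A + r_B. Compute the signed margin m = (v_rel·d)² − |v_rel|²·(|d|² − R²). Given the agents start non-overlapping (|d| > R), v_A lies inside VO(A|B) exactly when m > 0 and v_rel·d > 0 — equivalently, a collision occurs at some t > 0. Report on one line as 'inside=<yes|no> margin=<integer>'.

d = (21, -5),  |d|² = 466;  R = 5+5 = 10,  c = 466−10² = 366
v_rel = (4, -1),  |v_rel|² = 17;  v_rel·d = (4)·(21) + (-1)·(-5) = 89
17·t² − 178·t + 366 = 0  ⇒  m = 89² − 17·366 = 1699
m = 1699 > 0,  v_rel·d = 89 > 0  ⇒  inside

inside=yes margin=1699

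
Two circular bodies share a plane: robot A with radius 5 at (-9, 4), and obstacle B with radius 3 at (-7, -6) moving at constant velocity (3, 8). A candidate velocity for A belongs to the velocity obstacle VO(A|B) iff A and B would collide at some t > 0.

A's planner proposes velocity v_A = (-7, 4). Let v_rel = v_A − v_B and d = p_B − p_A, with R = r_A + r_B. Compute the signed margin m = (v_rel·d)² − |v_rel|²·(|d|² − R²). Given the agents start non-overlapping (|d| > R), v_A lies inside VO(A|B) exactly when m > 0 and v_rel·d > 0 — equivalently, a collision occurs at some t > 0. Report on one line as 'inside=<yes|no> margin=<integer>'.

d = (2, -10),  |d|² = 104;  R = 5+3 = 8,  c = 104−8² = 40
v_rel = (-10, -4),  |v_rel|² = 116;  v_rel·d = (-10)·(2) + (-4)·(-10) = 20
116·t² − 40·t + 40 = 0  ⇒  m = 20² − 116·40 = -4240
m = -4240 < 0,  v_rel·d = 20 > 0  ⇒  outside

inside=no margin=-4240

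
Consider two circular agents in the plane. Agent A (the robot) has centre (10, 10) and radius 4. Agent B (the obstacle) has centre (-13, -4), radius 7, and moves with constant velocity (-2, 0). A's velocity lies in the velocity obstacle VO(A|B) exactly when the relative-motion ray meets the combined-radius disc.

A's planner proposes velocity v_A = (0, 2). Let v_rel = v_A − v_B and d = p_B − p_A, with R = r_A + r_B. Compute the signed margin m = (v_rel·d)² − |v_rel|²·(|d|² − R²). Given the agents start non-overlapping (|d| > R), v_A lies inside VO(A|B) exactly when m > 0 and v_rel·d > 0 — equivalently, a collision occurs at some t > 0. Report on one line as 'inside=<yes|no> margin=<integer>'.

d = (-23, -14),  |d|² = 725;  R = 4+7 = 11,  c = 725−11² = 604
v_rel = (2, 2),  |v_rel|² = 8;  v_rel·d = (2)·(-23) + (2)·(-14) = -74
8·t² + 148·t + 604 = 0  ⇒  m = (-74)² − 8·604 = 644
m = 644 > 0,  v_rel·d = -74 < 0  ⇒  outside

inside=no margin=644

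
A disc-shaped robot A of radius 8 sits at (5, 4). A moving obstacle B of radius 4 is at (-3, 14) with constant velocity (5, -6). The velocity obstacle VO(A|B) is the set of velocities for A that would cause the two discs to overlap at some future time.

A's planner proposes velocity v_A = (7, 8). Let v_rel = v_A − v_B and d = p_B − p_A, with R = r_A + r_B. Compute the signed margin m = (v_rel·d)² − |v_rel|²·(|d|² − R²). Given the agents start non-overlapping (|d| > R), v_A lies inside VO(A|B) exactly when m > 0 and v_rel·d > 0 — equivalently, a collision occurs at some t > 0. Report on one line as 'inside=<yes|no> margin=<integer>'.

d = (-8, 10),  |d|² = 164;  R = 8+4 = 12,  c = 164−12² = 20
v_rel = (2, 14),  |v_rel|² = 200;  v_rel·d = (2)·(-8) + (14)·(10) = 124
200·t² − 248·t + 20 = 0  ⇒  m = 124² − 200·20 = 11376
m = 11376 > 0,  v_rel·d = 124 > 0  ⇒  inside

inside=yes margin=11376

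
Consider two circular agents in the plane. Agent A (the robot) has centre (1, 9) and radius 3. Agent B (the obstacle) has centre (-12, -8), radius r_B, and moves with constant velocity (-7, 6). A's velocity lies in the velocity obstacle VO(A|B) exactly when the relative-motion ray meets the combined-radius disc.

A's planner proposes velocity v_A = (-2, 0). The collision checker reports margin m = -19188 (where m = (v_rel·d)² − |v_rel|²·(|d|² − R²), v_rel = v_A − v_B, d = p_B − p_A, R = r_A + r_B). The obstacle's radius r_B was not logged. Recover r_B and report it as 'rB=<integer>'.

m = -19188
d = (-13, -17);  v_rel = (5, -6),  |v_rel|² = 61
v_rel×d = (5)·(-17) − (-6)·(-13) = -163
since m = R²·61 − (-163)²:  R² = (26569 + -19188) / 61 = 121
R = √121 = 11  ⇒  r_B = 11 − 3 = 8

rB=8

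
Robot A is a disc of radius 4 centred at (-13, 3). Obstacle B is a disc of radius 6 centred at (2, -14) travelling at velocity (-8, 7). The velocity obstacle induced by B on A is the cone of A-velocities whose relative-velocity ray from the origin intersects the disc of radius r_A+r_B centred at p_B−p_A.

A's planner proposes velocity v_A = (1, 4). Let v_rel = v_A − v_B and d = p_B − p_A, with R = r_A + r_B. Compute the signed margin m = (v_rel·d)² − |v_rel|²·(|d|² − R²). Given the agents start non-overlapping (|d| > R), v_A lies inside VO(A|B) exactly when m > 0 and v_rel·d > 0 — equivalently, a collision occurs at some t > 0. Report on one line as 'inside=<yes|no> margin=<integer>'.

d = (15, -17),  |d|² = 514;  R = 4+6 = 10,  c = 514−10² = 414
v_rel = (9, -3),  |v_rel|² = 90;  v_rel·d = (9)·(15) + (-3)·(-17) = 186
90·t² − 372·t + 414 = 0  ⇒  m = 186² − 90·414 = -2664
m = -2664 < 0,  v_rel·d = 186 > 0  ⇒  outside

inside=no margin=-2664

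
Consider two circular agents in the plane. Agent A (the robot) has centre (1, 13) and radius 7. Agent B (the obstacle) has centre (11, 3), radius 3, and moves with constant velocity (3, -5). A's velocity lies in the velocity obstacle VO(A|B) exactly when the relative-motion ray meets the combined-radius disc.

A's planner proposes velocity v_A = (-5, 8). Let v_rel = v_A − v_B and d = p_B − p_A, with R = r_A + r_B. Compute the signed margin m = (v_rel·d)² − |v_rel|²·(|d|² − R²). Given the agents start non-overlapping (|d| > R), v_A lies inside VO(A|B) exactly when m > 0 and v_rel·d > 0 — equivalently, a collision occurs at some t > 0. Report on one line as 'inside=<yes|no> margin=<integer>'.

d = (10, -10),  |d|² = 200;  R = 7+3 = 10,  c = 200−10² = 100
v_rel = (-8, 13),  |v_rel|² = 233;  v_rel·d = (-8)·(10) + (13)·(-10) = -210
233·t² + 420·t + 100 = 0  ⇒  m = (-210)² − 233·100 = 20800
m = 20800 > 0,  v_rel·d = -210 < 0  ⇒  outside

inside=no margin=20800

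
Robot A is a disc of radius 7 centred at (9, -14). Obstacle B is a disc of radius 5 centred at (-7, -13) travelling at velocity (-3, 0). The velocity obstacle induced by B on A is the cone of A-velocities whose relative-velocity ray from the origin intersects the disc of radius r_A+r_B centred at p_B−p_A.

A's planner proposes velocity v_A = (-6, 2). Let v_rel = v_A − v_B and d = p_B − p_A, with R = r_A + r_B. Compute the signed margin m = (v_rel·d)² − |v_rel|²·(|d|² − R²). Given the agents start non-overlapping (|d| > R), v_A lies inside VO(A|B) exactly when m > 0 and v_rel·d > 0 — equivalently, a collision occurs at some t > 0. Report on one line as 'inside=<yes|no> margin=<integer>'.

d = (-16, 1),  |d|² = 257;  R = 7+5 = 12,  c = 257−12² = 113
v_rel = (-3, 2),  |v_rel|² = 13;  v_rel·d = (-3)·(-16) + (2)·(1) = 50
13·t² − 100·t + 113 = 0  ⇒  m = 50² − 13·113 = 1031
m = 1031 > 0,  v_rel·d = 50 > 0  ⇒  inside

inside=yes margin=1031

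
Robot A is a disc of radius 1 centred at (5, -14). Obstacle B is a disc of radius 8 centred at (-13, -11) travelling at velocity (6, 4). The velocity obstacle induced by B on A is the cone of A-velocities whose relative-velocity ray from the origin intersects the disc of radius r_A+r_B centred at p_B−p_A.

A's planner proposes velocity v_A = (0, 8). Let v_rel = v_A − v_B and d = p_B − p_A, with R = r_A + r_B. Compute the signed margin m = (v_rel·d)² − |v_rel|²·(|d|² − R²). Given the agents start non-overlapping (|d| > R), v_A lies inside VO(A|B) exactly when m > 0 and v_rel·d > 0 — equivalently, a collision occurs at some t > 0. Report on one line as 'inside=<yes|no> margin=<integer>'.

d = (-18, 3),  |d|² = 333;  R = 1+8 = 9,  c = 333−9² = 252
v_rel = (-6, 4),  |v_rel|² = 52;  v_rel·d = (-6)·(-18) + (4)·(3) = 120
52·t² − 240·t + 252 = 0  ⇒  m = 120² − 52·252 = 1296
m = 1296 > 0,  v_rel·d = 120 > 0  ⇒  inside

inside=yes margin=1296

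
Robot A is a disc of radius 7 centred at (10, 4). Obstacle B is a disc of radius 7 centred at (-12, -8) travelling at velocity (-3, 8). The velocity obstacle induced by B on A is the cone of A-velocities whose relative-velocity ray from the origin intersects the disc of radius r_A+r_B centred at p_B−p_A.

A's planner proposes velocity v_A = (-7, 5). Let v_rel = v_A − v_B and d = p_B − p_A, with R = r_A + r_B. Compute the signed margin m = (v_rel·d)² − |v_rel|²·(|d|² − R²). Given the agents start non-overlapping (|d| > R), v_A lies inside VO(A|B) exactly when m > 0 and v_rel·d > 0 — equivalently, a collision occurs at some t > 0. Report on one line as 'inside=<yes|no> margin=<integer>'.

d = (-22, -12),  |d|² = 628;  R = 7+7 = 14,  c = 628−14² = 432
v_rel = (-4, -3),  |v_rel|² = 25;  v_rel·d = (-4)·(-22) + (-3)·(-12) = 124
25·t² − 248·t + 432 = 0  ⇒  m = 124² − 25·432 = 4576
m = 4576 > 0,  v_rel·d = 124 > 0  ⇒  inside

inside=yes margin=4576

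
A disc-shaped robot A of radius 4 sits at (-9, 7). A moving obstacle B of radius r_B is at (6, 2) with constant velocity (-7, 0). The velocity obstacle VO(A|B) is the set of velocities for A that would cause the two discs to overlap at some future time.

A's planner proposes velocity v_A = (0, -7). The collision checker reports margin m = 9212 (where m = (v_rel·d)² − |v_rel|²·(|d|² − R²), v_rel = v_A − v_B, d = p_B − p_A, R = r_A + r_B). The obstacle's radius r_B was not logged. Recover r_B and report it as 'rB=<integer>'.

m = 9212
d = (15, -5);  v_rel = (7, -7),  |v_rel|² = 98
v_rel×d = (7)·(-5) − (-7)·(15) = 70
since m = R²·98 − 70²:  R² = (4900 + 9212) / 98 = 144
R = √144 = 12  ⇒  r_B = 12 − 4 = 8

rB=8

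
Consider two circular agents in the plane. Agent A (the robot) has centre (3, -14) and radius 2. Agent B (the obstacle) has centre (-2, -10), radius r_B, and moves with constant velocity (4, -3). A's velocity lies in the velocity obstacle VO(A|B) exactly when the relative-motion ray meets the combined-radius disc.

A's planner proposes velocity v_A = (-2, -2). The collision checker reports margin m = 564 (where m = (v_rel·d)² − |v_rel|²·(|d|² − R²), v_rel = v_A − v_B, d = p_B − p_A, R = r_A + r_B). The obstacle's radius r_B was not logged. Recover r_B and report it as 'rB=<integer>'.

m = 564
d = (-5, 4);  v_rel = (-6, 1),  |v_rel|² = 37
v_rel×d = (-6)·(4) − (1)·(-5) = -19
since m = R²·37 − (-19)²:  R² = (361 + 564) / 37 = 25
R = √25 = 5  ⇒  r_B = 5 − 2 = 3

rB=3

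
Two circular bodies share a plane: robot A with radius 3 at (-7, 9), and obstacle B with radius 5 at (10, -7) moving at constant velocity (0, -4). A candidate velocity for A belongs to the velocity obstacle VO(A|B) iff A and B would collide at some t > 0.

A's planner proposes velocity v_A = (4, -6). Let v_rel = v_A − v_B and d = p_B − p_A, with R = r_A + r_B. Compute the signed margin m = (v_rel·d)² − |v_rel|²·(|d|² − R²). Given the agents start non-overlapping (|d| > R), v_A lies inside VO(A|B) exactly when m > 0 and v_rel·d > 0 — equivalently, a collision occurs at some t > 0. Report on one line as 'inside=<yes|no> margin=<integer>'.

d = (17, -16),  |d|² = 545;  R = 3+5 = 8,  c = 545−8² = 481
v_rel = (4, -2),  |v_rel|² = 20;  v_rel·d = (4)·(17) + (-2)·(-16) = 100
20·t² − 200·t + 481 = 0  ⇒  m = 100² − 20·481 = 380
m = 380 > 0,  v_rel·d = 100 > 0  ⇒  inside

inside=yes margin=380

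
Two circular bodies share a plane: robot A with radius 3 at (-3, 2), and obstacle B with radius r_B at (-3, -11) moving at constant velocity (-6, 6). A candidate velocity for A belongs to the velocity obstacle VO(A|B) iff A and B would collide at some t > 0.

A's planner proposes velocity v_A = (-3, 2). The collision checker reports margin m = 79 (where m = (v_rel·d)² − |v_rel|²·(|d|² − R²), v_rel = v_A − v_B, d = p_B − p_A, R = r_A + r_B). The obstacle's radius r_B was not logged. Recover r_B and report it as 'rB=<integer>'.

m = 79
d = (0, -13);  v_rel = (3, -4),  |v_rel|² = 25
v_rel×d = (3)·(-13) − (-4)·(0) = -39
since m = R²·25 − (-39)²:  R² = (1521 + 79) / 25 = 64
R = √64 = 8  ⇒  r_B = 8 − 3 = 5

rB=5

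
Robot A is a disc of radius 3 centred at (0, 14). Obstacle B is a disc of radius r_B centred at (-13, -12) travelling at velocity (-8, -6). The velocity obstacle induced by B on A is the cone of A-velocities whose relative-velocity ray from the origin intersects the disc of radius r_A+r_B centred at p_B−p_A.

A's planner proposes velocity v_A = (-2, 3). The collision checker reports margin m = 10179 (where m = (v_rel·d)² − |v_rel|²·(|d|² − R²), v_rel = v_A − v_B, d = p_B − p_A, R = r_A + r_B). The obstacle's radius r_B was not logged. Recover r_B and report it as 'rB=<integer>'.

m = 10179
d = (-13, -26);  v_rel = (6, 9),  |v_rel|² = 117
v_rel×d = (6)·(-26) − (9)·(-13) = -39
since m = R²·117 − (-39)²:  R² = (1521 + 10179) / 117 = 100
R = √100 = 10  ⇒  r_B = 10 − 3 = 7

rB=7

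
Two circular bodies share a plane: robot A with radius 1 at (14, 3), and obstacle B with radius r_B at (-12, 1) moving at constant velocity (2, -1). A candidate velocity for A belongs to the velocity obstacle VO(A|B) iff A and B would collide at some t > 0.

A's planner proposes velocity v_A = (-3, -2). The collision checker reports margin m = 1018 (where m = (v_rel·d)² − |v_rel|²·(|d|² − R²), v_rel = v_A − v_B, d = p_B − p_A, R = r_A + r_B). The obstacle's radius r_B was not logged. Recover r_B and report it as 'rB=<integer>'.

m = 1018
d = (-26, -2);  v_rel = (-5, -1),  |v_rel|² = 26
v_rel×d = (-5)·(-2) − (-1)·(-26) = -16
since m = R²·26 − (-16)²:  R² = (256 + 1018) / 26 = 49
R = √49 = 7  ⇒  r_B = 7 − 1 = 6

rB=6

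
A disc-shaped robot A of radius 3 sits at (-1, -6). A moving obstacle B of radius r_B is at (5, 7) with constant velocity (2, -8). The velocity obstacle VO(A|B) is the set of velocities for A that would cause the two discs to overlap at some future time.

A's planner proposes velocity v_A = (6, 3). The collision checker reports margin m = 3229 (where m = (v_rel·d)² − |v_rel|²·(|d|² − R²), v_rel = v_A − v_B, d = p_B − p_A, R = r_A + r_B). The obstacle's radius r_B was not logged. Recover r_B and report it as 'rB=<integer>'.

m = 3229
d = (6, 13);  v_rel = (4, 11),  |v_rel|² = 137
v_rel×d = (4)·(13) − (11)·(6) = -14
since m = R²·137 − (-14)²:  R² = (196 + 3229) / 137 = 25
R = √25 = 5  ⇒  r_B = 5 − 3 = 2

rB=2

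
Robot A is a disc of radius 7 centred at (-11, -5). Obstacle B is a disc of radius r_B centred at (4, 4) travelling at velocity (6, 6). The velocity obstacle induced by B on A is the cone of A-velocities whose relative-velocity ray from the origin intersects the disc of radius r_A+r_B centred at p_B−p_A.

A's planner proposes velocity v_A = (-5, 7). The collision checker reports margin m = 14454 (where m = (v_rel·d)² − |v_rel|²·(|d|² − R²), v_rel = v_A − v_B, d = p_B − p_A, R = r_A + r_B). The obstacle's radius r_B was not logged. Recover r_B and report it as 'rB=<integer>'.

m = 14454
d = (15, 9);  v_rel = (-11, 1),  |v_rel|² = 122
v_rel×d = (-11)·(9) − (1)·(15) = -114
since m = R²·122 − (-114)²:  R² = (12996 + 14454) / 122 = 225
R = √225 = 15  ⇒  r_B = 15 − 7 = 8

rB=8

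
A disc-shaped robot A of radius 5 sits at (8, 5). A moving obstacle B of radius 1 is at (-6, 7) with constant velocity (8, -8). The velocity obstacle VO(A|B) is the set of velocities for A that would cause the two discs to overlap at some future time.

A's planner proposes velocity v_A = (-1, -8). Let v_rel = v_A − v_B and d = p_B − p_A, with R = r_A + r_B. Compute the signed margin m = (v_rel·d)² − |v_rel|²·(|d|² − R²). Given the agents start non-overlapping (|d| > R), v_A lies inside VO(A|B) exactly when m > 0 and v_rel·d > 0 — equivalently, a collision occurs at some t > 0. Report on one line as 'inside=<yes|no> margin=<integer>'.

d = (-14, 2),  |d|² = 200;  R = 5+1 = 6,  c = 200−6² = 164
v_rel = (-9, 0),  |v_rel|² = 81;  v_rel·d = (-9)·(-14) + (0)·(2) = 126
81·t² − 252·t + 164 = 0  ⇒  m = 126² − 81·164 = 2592
m = 2592 > 0,  v_rel·d = 126 > 0  ⇒  inside

inside=yes margin=2592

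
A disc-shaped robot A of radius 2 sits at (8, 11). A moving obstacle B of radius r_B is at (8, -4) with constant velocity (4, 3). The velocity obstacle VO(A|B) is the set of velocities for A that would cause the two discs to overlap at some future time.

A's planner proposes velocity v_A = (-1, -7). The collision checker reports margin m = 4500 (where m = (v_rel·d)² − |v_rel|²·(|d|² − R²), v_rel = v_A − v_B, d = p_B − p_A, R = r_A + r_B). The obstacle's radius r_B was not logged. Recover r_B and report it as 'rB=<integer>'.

m = 4500
d = (0, -15);  v_rel = (-5, -10),  |v_rel|² = 125
v_rel×d = (-5)·(-15) − (-10)·(0) = 75
since m = R²·125 − 75²:  R² = (5625 + 4500) / 125 = 81
R = √81 = 9  ⇒  r_B = 9 − 2 = 7

rB=7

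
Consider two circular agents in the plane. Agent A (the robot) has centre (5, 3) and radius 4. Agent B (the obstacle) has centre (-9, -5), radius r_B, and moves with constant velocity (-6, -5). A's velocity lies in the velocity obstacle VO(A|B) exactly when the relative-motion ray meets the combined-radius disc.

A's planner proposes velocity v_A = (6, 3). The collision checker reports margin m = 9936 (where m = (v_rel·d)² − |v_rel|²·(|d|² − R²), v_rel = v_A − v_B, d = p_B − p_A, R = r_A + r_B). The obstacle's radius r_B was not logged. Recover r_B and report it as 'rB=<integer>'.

m = 9936
d = (-14, -8);  v_rel = (12, 8),  |v_rel|² = 208
v_rel×d = (12)·(-8) − (8)·(-14) = 16
since m = R²·208 − 16²:  R² = (256 + 9936) / 208 = 49
R = √49 = 7  ⇒  r_B = 7 − 4 = 3

rB=3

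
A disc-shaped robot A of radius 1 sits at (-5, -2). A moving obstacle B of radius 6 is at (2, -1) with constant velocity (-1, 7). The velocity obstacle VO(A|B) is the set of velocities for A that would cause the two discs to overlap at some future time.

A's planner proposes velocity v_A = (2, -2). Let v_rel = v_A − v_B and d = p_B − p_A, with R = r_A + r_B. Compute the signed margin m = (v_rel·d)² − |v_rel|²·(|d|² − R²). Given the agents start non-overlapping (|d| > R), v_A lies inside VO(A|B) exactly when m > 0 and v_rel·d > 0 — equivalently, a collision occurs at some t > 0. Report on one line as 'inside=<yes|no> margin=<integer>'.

d = (7, 1),  |d|² = 50;  R = 1+6 = 7,  c = 50−7² = 1
v_rel = (3, -9),  |v_rel|² = 90;  v_rel·d = (3)·(7) + (-9)·(1) = 12
90·t² − 24·t + 1 = 0  ⇒  m = 12² − 90·1 = 54
m = 54 > 0,  v_rel·d = 12 > 0  ⇒  inside

inside=yes margin=54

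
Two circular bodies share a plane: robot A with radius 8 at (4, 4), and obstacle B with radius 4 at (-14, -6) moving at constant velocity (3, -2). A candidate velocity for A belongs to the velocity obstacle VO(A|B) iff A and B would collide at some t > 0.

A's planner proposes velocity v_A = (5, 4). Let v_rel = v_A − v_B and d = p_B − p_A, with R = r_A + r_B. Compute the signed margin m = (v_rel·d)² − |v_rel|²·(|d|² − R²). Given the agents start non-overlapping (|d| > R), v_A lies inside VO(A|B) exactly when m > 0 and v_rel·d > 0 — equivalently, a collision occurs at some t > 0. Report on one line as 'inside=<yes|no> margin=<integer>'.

d = (-18, -10),  |d|² = 424;  R = 8+4 = 12,  c = 424−12² = 280
v_rel = (2, 6),  |v_rel|² = 40;  v_rel·d = (2)·(-18) + (6)·(-10) = -96
40·t² + 192·t + 280 = 0  ⇒  m = (-96)² − 40·280 = -1984
m = -1984 < 0,  v_rel·d = -96 < 0  ⇒  outside

inside=no margin=-1984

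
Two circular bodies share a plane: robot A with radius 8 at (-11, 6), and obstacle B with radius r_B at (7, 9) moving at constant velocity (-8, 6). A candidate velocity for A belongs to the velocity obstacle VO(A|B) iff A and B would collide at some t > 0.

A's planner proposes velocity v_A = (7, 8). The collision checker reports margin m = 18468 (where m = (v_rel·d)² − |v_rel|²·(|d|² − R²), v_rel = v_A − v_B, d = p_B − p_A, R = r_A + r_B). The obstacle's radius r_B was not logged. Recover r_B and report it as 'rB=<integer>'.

m = 18468
d = (18, 3);  v_rel = (15, 2),  |v_rel|² = 229
v_rel×d = (15)·(3) − (2)·(18) = 9
since m = R²·229 − 9²:  R² = (81 + 18468) / 229 = 81
R = √81 = 9  ⇒  r_B = 9 − 8 = 1

rB=1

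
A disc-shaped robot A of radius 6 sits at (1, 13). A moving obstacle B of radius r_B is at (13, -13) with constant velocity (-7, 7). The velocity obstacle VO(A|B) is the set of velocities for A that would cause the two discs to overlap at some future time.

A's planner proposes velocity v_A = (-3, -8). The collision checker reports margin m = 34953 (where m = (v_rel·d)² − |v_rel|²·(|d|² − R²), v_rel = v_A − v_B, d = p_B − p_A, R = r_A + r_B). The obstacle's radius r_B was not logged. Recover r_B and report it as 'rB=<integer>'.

m = 34953
d = (12, -26);  v_rel = (4, -15),  |v_rel|² = 241
v_rel×d = (4)·(-26) − (-15)·(12) = 76
since m = R²·241 − 76²:  R² = (5776 + 34953) / 241 = 169
R = √169 = 13  ⇒  r_B = 13 − 6 = 7

rB=7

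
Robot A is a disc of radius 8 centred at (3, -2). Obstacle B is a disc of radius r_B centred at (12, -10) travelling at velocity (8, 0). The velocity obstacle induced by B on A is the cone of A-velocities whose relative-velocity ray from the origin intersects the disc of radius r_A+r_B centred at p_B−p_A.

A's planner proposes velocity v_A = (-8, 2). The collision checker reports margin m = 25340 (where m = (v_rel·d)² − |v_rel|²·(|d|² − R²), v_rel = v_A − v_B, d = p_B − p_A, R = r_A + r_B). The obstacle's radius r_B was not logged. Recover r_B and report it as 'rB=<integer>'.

m = 25340
d = (9, -8);  v_rel = (-16, 2),  |v_rel|² = 260
v_rel×d = (-16)·(-8) − (2)·(9) = 110
since m = R²·260 − 110²:  R² = (12100 + 25340) / 260 = 144
R = √144 = 12  ⇒  r_B = 12 − 8 = 4

rB=4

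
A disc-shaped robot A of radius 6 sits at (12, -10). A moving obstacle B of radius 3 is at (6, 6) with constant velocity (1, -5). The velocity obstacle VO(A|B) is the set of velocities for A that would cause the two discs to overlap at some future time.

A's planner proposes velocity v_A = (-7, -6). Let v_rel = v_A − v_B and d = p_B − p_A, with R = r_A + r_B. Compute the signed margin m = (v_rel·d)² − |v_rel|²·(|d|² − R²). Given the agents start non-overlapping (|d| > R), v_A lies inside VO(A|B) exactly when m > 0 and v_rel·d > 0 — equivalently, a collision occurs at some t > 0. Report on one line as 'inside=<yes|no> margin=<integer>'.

d = (-6, 16),  |d|² = 292;  R = 6+3 = 9,  c = 292−9² = 211
v_rel = (-8, -1),  |v_rel|² = 65;  v_rel·d = (-8)·(-6) + (-1)·(16) = 32
65·t² − 64·t + 211 = 0  ⇒  m = 32² − 65·211 = -12691
m = -12691 < 0,  v_rel·d = 32 > 0  ⇒  outside

inside=no margin=-12691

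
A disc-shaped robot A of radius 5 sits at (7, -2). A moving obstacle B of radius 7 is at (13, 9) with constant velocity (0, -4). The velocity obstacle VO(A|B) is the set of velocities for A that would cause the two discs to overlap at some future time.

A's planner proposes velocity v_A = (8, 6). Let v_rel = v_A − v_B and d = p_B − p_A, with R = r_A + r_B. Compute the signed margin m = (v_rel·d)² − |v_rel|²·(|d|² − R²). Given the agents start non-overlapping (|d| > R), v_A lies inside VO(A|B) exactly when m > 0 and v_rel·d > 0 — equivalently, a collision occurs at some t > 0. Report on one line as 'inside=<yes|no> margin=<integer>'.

d = (6, 11),  |d|² = 157;  R = 5+7 = 12,  c = 157−12² = 13
v_rel = (8, 10),  |v_rel|² = 164;  v_rel·d = (8)·(6) + (10)·(11) = 158
164·t² − 316·t + 13 = 0  ⇒  m = 158² − 164·13 = 22832
m = 22832 > 0,  v_rel·d = 158 > 0  ⇒  inside

inside=yes margin=22832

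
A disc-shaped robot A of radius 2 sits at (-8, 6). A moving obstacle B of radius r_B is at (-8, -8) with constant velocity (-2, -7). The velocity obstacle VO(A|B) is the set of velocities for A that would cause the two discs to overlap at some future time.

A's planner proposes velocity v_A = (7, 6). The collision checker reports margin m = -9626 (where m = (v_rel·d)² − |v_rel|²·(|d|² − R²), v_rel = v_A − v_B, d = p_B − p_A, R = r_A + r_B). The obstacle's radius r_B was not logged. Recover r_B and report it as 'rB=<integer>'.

m = -9626
d = (0, -14);  v_rel = (9, 13),  |v_rel|² = 250
v_rel×d = (9)·(-14) − (13)·(0) = -126
since m = R²·250 − (-126)²:  R² = (15876 + -9626) / 250 = 25
R = √25 = 5  ⇒  r_B = 5 − 2 = 3

rB=3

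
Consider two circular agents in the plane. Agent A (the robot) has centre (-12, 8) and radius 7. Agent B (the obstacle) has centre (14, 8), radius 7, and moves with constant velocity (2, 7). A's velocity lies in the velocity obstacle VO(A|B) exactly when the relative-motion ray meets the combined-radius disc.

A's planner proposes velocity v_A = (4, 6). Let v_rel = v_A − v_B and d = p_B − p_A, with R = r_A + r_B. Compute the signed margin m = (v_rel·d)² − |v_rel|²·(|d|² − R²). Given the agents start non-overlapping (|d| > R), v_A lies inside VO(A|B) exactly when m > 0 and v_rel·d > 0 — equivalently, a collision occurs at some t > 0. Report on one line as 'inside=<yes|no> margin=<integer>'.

d = (26, 0),  |d|² = 676;  R = 7+7 = 14,  c = 676−14² = 480
v_rel = (2, -1),  |v_rel|² = 5;  v_rel·d = (2)·(26) + (-1)·(0) = 52
5·t² − 104·t + 480 = 0  ⇒  m = 52² − 5·480 = 304
m = 304 > 0,  v_rel·d = 52 > 0  ⇒  inside

inside=yes margin=304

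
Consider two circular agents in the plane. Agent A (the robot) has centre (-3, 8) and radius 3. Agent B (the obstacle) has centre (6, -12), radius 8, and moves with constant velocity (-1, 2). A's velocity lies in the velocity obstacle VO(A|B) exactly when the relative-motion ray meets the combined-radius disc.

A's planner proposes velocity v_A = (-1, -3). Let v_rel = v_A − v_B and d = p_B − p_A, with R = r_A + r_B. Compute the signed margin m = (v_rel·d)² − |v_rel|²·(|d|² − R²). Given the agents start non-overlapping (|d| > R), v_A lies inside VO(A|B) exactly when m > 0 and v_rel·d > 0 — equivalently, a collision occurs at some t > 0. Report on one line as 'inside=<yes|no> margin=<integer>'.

d = (9, -20),  |d|² = 481;  R = 3+8 = 11,  c = 481−11² = 360
v_rel = (0, -5),  |v_rel|² = 25;  v_rel·d = (0)·(9) + (-5)·(-20) = 100
25·t² − 200·t + 360 = 0  ⇒  m = 100² − 25·360 = 1000
m = 1000 > 0,  v_rel·d = 100 > 0  ⇒  inside

inside=yes margin=1000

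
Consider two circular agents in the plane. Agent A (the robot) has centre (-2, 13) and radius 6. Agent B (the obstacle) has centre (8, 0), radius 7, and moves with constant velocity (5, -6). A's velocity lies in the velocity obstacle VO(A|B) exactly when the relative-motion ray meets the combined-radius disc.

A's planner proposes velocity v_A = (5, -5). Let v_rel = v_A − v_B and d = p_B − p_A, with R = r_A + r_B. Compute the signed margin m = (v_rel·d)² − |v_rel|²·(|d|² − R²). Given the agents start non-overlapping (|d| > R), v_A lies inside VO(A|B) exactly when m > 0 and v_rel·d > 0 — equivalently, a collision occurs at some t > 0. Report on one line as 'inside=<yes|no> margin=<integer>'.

d = (10, -13),  |d|² = 269;  R = 6+7 = 13,  c = 269−13² = 100
v_rel = (0, 1),  |v_rel|² = 1;  v_rel·d = (0)·(10) + (1)·(-13) = -13
1·t² + 26·t + 100 = 0  ⇒  m = (-13)² − 1·100 = 69
m = 69 > 0,  v_rel·d = -13 < 0  ⇒  outside

inside=no margin=69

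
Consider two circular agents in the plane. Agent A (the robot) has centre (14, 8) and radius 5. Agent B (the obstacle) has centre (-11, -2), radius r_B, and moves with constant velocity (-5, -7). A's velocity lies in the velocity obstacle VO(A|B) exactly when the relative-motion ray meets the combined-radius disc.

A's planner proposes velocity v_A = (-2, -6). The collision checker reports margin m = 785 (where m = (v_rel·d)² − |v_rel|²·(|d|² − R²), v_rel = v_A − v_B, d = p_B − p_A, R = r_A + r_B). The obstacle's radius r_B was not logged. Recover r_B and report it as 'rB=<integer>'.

m = 785
d = (-25, -10);  v_rel = (3, 1),  |v_rel|² = 10
v_rel×d = (3)·(-10) − (1)·(-25) = -5
since m = R²·10 − (-5)²:  R² = (25 + 785) / 10 = 81
R = √81 = 9  ⇒  r_B = 9 − 5 = 4

rB=4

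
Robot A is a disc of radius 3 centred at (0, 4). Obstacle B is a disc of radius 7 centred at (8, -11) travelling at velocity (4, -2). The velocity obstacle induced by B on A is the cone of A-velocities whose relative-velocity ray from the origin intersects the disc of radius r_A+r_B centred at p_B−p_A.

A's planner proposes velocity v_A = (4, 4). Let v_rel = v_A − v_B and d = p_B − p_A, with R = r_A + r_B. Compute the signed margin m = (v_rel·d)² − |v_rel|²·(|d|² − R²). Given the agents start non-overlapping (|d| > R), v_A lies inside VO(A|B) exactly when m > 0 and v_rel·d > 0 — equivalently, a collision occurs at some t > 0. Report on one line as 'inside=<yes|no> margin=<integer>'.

d = (8, -15),  |d|² = 289;  R = 3+7 = 10,  c = 289−10² = 189
v_rel = (0, 6),  |v_rel|² = 36;  v_rel·d = (0)·(8) + (6)·(-15) = -90
36·t² + 180·t + 189 = 0  ⇒  m = (-90)² − 36·189 = 1296
m = 1296 > 0,  v_rel·d = -90 < 0  ⇒  outside

inside=no margin=1296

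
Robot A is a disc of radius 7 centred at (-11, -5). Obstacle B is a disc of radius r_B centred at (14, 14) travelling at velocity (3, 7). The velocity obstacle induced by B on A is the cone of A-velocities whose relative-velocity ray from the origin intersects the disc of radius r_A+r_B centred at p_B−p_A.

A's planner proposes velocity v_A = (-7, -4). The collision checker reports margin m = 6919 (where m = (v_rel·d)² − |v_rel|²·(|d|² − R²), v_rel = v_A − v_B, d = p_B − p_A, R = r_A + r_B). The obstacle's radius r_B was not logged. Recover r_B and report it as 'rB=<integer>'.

m = 6919
d = (25, 19);  v_rel = (-10, -11),  |v_rel|² = 221
v_rel×d = (-10)·(19) − (-11)·(25) = 85
since m = R²·221 − 85²:  R² = (7225 + 6919) / 221 = 64
R = √64 = 8  ⇒  r_B = 8 − 7 = 1

rB=1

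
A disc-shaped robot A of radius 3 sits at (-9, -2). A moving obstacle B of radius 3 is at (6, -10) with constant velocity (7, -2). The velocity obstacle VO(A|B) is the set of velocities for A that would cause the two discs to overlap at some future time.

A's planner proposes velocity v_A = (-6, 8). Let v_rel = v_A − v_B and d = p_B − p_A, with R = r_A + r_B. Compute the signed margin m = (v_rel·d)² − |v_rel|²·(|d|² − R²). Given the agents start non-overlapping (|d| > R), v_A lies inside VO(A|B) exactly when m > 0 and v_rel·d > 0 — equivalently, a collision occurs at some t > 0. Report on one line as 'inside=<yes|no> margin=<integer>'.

d = (15, -8),  |d|² = 289;  R = 3+3 = 6,  c = 289−6² = 253
v_rel = (-13, 10),  |v_rel|² = 269;  v_rel·d = (-13)·(15) + (10)·(-8) = -275
269·t² + 550·t + 253 = 0  ⇒  m = (-275)² − 269·253 = 7568
m = 7568 > 0,  v_rel·d = -275 < 0  ⇒  outside

inside=no margin=7568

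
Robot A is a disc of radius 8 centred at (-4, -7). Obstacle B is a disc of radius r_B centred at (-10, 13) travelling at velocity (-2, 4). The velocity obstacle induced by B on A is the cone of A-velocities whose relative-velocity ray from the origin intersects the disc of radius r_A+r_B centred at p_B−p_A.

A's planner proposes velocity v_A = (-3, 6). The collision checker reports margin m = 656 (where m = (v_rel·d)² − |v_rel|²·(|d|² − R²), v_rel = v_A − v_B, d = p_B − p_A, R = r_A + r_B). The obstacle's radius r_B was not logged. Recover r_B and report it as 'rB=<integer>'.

m = 656
d = (-6, 20);  v_rel = (-1, 2),  |v_rel|² = 5
v_rel×d = (-1)·(20) − (2)·(-6) = -8
since m = R²·5 − (-8)²:  R² = (64 + 656) / 5 = 144
R = √144 = 12  ⇒  r_B = 12 − 8 = 4

rB=4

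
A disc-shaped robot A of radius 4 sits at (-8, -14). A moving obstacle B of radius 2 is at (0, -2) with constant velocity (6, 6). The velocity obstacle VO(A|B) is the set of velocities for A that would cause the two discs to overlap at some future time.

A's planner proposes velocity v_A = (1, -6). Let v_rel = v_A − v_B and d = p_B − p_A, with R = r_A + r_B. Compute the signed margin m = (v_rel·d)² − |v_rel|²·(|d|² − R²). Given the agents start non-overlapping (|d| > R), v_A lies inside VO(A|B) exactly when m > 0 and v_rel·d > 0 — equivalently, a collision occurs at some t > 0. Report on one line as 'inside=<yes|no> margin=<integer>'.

d = (8, 12),  |d|² = 208;  R = 4+2 = 6,  c = 208−6² = 172
v_rel = (-5, -12),  |v_rel|² = 169;  v_rel·d = (-5)·(8) + (-12)·(12) = -184
169·t² + 368·t + 172 = 0  ⇒  m = (-184)² − 169·172 = 4788
m = 4788 > 0,  v_rel·d = -184 < 0  ⇒  outside

inside=no margin=4788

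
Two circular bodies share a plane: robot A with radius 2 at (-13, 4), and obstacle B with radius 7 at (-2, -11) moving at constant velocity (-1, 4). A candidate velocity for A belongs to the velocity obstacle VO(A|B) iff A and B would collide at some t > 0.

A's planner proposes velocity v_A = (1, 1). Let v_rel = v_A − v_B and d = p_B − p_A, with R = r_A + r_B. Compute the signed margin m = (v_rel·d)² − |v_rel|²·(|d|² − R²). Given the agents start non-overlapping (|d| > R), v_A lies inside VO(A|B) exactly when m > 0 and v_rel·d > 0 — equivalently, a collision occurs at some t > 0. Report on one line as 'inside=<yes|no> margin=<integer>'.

d = (11, -15),  |d|² = 346;  R = 2+7 = 9,  c = 346−9² = 265
v_rel = (2, -3),  |v_rel|² = 13;  v_rel·d = (2)·(11) + (-3)·(-15) = 67
13·t² − 134·t + 265 = 0  ⇒  m = 67² − 13·265 = 1044
m = 1044 > 0,  v_rel·d = 67 > 0  ⇒  inside

inside=yes margin=1044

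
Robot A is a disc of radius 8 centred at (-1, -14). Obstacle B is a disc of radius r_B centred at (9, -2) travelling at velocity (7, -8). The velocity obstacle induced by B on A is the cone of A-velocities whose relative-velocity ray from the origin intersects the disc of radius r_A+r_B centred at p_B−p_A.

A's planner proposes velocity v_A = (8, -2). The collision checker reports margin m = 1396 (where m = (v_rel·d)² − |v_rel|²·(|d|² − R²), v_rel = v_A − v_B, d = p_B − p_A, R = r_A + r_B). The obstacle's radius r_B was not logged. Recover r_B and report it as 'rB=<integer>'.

m = 1396
d = (10, 12);  v_rel = (1, 6),  |v_rel|² = 37
v_rel×d = (1)·(12) − (6)·(10) = -48
since m = R²·37 − (-48)²:  R² = (2304 + 1396) / 37 = 100
R = √100 = 10  ⇒  r_B = 10 − 8 = 2

rB=2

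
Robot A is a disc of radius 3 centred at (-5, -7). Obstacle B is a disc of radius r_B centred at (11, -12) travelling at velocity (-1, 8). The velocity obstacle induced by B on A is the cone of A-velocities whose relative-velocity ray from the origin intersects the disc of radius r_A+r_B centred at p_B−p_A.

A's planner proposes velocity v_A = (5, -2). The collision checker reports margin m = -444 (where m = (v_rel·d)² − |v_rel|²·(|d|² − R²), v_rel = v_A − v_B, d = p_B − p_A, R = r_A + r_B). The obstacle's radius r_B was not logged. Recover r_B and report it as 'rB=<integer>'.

m = -444
d = (16, -5);  v_rel = (6, -10),  |v_rel|² = 136
v_rel×d = (6)·(-5) − (-10)·(16) = 130
since m = R²·136 − 130²:  R² = (16900 + -444) / 136 = 121
R = √121 = 11  ⇒  r_B = 11 − 3 = 8

rB=8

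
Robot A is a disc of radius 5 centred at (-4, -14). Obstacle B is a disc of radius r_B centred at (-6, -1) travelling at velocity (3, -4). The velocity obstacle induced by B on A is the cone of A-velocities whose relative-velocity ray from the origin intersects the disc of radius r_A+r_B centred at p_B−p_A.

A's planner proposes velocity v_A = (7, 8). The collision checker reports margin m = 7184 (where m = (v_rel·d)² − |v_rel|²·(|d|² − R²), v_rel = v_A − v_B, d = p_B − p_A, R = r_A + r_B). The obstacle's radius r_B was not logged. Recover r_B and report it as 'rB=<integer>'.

m = 7184
d = (-2, 13);  v_rel = (4, 12),  |v_rel|² = 160
v_rel×d = (4)·(13) − (12)·(-2) = 76
since m = R²·160 − 76²:  R² = (5776 + 7184) / 160 = 81
R = √81 = 9  ⇒  r_B = 9 − 5 = 4

rB=4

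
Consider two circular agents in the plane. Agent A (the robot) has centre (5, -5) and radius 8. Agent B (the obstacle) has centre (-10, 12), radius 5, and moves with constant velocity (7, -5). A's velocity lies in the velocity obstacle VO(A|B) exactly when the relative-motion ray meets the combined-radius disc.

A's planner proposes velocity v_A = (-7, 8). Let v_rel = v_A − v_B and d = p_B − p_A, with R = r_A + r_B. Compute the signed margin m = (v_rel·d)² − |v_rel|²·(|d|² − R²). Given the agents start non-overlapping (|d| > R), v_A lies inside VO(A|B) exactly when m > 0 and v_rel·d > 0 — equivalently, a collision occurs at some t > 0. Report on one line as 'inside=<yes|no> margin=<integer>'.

d = (-15, 17),  |d|² = 514;  R = 8+5 = 13,  c = 514−13² = 345
v_rel = (-14, 13),  |v_rel|² = 365;  v_rel·d = (-14)·(-15) + (13)·(17) = 431
365·t² − 862·t + 345 = 0  ⇒  m = 431² − 365·345 = 59836
m = 59836 > 0,  v_rel·d = 431 > 0  ⇒  inside

inside=yes margin=59836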